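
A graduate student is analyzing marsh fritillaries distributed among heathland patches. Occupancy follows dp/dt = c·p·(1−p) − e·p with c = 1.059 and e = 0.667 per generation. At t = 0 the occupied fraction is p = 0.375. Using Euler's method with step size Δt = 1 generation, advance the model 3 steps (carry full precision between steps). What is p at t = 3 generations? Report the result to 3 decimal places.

0.371

Update rule: p ← p + [c·p·(1−p) − e·p]·Δt with Δt = 1.
p: 0.37500 → 0.37308  (Δp = -0.00192)
p: 0.37308 → 0.37193  (Δp = -0.00115)
p: 0.37193 → 0.37123  (Δp = -0.00070)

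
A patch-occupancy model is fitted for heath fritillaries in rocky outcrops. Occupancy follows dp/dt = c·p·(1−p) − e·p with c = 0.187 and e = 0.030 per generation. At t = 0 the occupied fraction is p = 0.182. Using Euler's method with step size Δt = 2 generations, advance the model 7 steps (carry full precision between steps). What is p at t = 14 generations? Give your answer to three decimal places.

0.593

Update rule: p ← p + [c·p·(1−p) − e·p]·Δt with Δt = 2.
step 1: Δp = +0.04476, p = 0.22676
step 2: Δp = +0.05197, p = 0.27873
step 3: Δp = +0.05847, p = 0.33720
step 4: Δp = +0.06336, p = 0.40055
step 5: Δp = +0.06577, p = 0.46632
step 6: Δp = +0.06510, p = 0.53142
step 7: Δp = +0.06125, p = 0.59266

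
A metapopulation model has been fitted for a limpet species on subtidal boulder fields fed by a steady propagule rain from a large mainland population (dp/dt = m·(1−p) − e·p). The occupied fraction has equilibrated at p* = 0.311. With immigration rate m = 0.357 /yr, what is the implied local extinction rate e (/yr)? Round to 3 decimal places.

At equilibrium m(1−p*) = e·p*, so e = m(1−p*)/p*.
e = 0.357 × 0.6890 / 0.311 = 0.7909.

0.791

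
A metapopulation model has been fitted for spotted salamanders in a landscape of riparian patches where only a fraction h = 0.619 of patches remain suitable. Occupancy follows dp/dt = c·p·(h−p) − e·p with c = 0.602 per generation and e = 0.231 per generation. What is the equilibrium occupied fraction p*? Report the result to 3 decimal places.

0.235

Setting dp/dt = 0 and dividing by p* gives c·(h−p*) = e.
So p* = h − e/c = 0.619 − 0.231/0.602 = 0.619 − 0.3837 = 0.2353.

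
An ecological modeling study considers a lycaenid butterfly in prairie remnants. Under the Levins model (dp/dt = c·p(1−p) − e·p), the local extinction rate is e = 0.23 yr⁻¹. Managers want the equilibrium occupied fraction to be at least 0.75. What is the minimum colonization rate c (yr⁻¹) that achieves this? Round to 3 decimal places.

p* = 1 − e/c ≥ 0.75 requires e/c ≤ 0.2500, i.e. c ≥ e/0.2500.
c_min = 0.23/0.2500 = 0.9200.

0.920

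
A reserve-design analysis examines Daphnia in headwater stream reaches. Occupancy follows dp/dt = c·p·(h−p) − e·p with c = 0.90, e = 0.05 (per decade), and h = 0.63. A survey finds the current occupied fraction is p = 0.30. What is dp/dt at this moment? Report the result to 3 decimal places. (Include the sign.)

0.074

Colonization term: c·p·(h−p) = 0.90×0.30×0.3300 = 0.08910.
Extinction term: e·p = 0.01500.
dp/dt = 0.08910 − 0.01500 = 0.07410.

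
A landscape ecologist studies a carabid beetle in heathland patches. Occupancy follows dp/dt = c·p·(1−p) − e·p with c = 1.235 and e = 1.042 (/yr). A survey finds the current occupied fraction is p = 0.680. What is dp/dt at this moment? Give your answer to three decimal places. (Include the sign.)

-0.440

Colonization term: c·p·(1−p) = 1.235×0.680×0.3200 = 0.26874.
Extinction term: e·p = 0.70856.
dp/dt = 0.26874 − 0.70856 = -0.43982.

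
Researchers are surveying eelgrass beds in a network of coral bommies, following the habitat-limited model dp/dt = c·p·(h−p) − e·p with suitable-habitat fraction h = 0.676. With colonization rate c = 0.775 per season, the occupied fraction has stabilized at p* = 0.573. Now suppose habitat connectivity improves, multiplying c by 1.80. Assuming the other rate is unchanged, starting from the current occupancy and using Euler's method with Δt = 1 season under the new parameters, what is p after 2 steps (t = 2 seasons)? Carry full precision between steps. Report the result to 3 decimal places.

0.617

Balance c(h−p*) = e gives e = 0.775×(0.676 − 0.57300) = 0.07983.
Starting from p₀ = 0.57300; update p ← p + (dp/dt)·Δt with the new parameters.
t = 1: p = 0.57300 + (+0.03659) = 0.60959
t = 2: p = 0.60959 + (+0.00781) = 0.61740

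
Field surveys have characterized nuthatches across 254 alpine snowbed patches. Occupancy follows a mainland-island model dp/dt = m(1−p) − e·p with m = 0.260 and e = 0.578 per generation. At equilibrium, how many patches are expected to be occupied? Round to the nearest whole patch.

p* = m/(m+e) = 0.260/0.8380 = 0.3103.
Expected occupied patches = N × p* = 254 × 0.3103 = 78.81 ≈ 79.

79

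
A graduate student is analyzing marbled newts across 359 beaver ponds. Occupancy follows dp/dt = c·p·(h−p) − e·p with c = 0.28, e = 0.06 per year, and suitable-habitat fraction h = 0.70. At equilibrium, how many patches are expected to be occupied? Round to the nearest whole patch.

174

p* = h − e/c = 0.70 − 0.2143 = 0.4857.
Expected occupied patches = N × p* = 359 × 0.4857 = 174.37 ≈ 174.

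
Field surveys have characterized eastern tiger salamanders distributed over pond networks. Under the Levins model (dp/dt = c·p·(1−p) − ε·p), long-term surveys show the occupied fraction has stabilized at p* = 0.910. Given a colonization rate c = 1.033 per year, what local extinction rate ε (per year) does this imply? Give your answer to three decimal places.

0.093

At equilibrium c(1−p*) = ε.
ε = 1.033 × (1 − 0.910) = 1.033 × 0.0900 = 0.0930.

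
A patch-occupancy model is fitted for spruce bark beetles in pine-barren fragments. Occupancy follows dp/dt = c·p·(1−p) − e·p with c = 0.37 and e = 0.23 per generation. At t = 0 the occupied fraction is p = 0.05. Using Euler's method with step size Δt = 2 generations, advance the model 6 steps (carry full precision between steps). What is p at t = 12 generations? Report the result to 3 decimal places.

Update rule: p ← p + [c·p·(1−p) − e·p]·Δt with Δt = 2.
  1  |  dp/dt·Δt = +0.012150  |  p_1 = 0.062150
  2  |  dp/dt·Δt = +0.014544  |  p_2 = 0.076694
  3  |  dp/dt·Δt = +0.017122  |  p_3 = 0.093815
  4  |  dp/dt·Δt = +0.019755  |  p_4 = 0.113571
  5  |  dp/dt·Δt = +0.022255  |  p_5 = 0.135826
  6  |  dp/dt·Δt = +0.024379  |  p_6 = 0.160205

0.160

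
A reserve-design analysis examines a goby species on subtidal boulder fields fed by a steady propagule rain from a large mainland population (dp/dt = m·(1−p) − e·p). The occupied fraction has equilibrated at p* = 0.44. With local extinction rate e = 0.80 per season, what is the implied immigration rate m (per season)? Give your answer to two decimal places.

At equilibrium m(1−p*) = e·p*, so m = e·p*/(1−p*).
m = 0.80 × 0.44 / 0.5600 = 0.3520/0.5600 = 0.6286.

0.63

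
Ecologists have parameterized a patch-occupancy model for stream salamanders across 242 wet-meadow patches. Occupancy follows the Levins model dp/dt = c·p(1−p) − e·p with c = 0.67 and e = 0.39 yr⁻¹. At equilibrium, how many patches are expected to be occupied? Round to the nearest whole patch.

101

p* = 1 − e/c = 1 − 0.39/0.67 = 0.4179.
Expected occupied patches = N × p* = 242 × 0.4179 = 101.13 ≈ 101.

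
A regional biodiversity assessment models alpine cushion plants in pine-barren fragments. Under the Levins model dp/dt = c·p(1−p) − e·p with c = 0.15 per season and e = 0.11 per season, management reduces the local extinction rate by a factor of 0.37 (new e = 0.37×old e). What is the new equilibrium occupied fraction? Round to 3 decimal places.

Before: p* = 1 − 0.11/0.15 = 0.2667.
After the change, c = 0.15, e = 0.0407, so p* = 1 − 0.0407/0.15 = 0.7287.

0.729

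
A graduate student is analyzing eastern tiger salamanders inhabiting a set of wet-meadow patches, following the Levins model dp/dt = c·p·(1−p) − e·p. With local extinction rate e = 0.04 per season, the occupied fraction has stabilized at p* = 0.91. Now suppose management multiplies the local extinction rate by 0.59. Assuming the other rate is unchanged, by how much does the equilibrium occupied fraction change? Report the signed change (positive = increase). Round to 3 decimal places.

0.037

Balance c(1−p*) = e gives c = e/(1 − 0.91000) = 0.04/0.09000 = 0.44444.
New p* = 1 − e/c = 1 − 0.02360/0.44444 = 0.94690.
Δp* = 0.94690 − 0.91000 = +0.03690.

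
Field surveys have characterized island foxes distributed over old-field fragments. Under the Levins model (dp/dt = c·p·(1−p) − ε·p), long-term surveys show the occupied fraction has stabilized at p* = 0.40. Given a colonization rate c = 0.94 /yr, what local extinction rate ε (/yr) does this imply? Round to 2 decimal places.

At equilibrium c(1−p*) = ε.
ε = 0.94 × (1 − 0.40) = 0.94 × 0.6000 = 0.5640.

0.56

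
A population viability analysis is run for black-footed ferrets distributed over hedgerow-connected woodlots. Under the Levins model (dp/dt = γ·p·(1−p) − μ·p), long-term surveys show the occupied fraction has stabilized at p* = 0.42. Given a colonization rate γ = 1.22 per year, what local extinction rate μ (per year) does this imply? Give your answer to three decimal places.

At equilibrium γ(1−p*) = μ.
μ = 1.22 × (1 − 0.42) = 1.22 × 0.5800 = 0.7076.

0.708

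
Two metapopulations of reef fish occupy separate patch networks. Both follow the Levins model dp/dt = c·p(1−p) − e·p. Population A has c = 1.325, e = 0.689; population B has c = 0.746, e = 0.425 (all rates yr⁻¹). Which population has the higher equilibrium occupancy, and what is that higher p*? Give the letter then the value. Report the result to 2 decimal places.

A: p*_A = 1 − 0.689/1.325 = 0.4800.
B: p*_B = 1 − 0.425/0.746 = 0.4303.
A is higher at 0.4800.

A, 0.48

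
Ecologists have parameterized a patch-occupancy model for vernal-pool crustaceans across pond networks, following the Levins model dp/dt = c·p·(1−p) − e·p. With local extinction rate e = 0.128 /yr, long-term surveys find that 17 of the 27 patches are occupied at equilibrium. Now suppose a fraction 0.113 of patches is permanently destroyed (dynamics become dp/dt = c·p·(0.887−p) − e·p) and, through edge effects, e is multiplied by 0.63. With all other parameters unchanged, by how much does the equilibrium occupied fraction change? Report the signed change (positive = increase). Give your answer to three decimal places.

0.024

Observed p* = 17/27 = 0.62963.
Balance c(1−p*) = e gives c = e/(1 − 0.62963) = 0.128/0.37037 = 0.34560.
New p* = 0.887 − e/c = 0.887 − 0.08064/0.34560 = 0.65367.
Δp* = 0.65367 − 0.62963 = +0.02404.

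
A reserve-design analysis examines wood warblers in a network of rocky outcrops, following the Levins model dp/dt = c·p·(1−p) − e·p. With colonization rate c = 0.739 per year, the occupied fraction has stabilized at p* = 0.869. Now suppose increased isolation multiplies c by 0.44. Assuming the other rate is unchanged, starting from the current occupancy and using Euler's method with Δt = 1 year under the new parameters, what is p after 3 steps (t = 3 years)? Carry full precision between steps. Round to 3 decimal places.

Balance c(1−p*) = e gives e = 0.739×(1 − 0.86900) = 0.09681.
Starting from p₀ = 0.86900; update p ← p + (dp/dt)·Δt with the new parameters.
  1  |  dp/dt·Δt = -0.047111  |  p_1 = 0.821889
  2  |  dp/dt·Δt = -0.031967  |  p_2 = 0.789922
  3  |  dp/dt·Δt = -0.022513  |  p_3 = 0.767409

0.767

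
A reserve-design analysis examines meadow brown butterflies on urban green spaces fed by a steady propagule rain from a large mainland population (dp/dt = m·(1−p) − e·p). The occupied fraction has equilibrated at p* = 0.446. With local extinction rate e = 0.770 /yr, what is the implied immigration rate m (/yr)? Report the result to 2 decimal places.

At equilibrium m(1−p*) = e·p*, so m = e·p*/(1−p*).
m = 0.770 × 0.446 / 0.5540 = 0.3434/0.5540 = 0.6199.

0.62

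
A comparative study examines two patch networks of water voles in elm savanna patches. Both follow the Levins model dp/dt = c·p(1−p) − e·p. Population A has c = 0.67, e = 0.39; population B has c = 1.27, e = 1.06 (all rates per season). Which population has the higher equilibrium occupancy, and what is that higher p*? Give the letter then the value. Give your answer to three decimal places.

A, 0.418

A: p*_A = 1 − 0.39/0.67 = 0.4179.
B: p*_B = 1 − 1.06/1.27 = 0.1654.
A is higher at 0.4179.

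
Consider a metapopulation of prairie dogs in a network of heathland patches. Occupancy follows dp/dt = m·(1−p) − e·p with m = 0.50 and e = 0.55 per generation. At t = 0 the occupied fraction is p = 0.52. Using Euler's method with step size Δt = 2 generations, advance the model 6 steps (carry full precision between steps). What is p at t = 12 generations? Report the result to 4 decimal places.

0.5538

Update rule: p ← p + [m·(1−p) − e·p]·Δt with Δt = 2.
t = 2: p = 0.52000 + (-0.09200) = 0.42800
t = 4: p = 0.42800 + (+0.10120) = 0.52920
t = 6: p = 0.52920 + (-0.11132) = 0.41788
t = 8: p = 0.41788 + (+0.12245) = 0.54033
t = 10: p = 0.54033 + (-0.13470) = 0.40563
t = 12: p = 0.40563 + (+0.14817) = 0.55380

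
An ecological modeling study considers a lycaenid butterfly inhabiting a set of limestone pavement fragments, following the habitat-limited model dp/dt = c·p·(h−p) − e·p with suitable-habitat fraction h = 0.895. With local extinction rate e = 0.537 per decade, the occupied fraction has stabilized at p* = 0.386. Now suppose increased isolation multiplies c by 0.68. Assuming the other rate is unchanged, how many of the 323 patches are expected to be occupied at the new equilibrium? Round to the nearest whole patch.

Balance c(h−p*) = e gives c = e/(0.895 − 0.38600) = 0.537/0.50900 = 1.05501.
New p* = 0.895 − e/c = 0.895 − 0.53700/0.71741 = 0.14647.
Expected occupied = 323 × 0.14647 = 47.31 ≈ 47.

47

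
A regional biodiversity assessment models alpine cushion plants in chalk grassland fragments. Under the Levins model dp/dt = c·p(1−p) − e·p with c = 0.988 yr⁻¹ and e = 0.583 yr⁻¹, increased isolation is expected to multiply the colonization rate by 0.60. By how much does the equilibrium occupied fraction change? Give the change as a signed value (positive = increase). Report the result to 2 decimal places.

-0.39

Before: p* = 1 − 0.583/0.988 = 0.4099.
After the change, c = 0.5928, e = 0.583, so p* = 1 − 0.583/0.5928 = 0.0165.
Δp* = 0.0165 − 0.4099 = -0.3934.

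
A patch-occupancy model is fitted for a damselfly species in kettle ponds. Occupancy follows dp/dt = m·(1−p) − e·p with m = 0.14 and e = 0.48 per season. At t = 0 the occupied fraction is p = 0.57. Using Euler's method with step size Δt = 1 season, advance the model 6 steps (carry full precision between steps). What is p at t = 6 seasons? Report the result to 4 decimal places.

0.2268

Update rule: p ← p + [m·(1−p) − e·p]·Δt with Δt = 1.
step 1: Δp = -0.21340, p = 0.35660
step 2: Δp = -0.08109, p = 0.27551
step 3: Δp = -0.03081, p = 0.24469
step 4: Δp = -0.01171, p = 0.23298
step 5: Δp = -0.00445, p = 0.22853
step 6: Δp = -0.00169, p = 0.22684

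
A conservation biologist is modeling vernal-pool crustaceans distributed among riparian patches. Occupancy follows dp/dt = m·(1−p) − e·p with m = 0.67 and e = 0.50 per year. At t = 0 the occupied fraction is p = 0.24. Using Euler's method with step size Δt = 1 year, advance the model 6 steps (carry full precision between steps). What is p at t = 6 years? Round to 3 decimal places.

Update rule: p ← p + [m·(1−p) − e·p]·Δt with Δt = 1.
  1  |  dp/dt·Δt = +0.389200  |  p_1 = 0.629200
  2  |  dp/dt·Δt = -0.066164  |  p_2 = 0.563036
  3  |  dp/dt·Δt = +0.011248  |  p_3 = 0.574284
  4  |  dp/dt·Δt = -0.001912  |  p_4 = 0.572372
  5  |  dp/dt·Δt = +0.000325  |  p_5 = 0.572697
  6  |  dp/dt·Δt = -0.000055  |  p_6 = 0.572642

0.573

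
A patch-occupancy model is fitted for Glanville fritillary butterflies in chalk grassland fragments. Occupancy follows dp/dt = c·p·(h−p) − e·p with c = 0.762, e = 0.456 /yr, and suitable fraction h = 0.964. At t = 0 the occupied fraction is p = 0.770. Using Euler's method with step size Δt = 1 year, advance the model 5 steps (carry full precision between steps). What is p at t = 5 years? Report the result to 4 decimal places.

0.3953

Update rule: p ← p + [c·p·(h−p) − e·p]·Δt with Δt = 1.
p: 0.77000 → 0.53271  (Δp = -0.23729)
p: 0.53271 → 0.46486  (Δp = -0.06784)
p: 0.46486 → 0.42969  (Δp = -0.03517)
p: 0.42969 → 0.40870  (Δp = -0.02099)
p: 0.40870 → 0.39527  (Δp = -0.01343)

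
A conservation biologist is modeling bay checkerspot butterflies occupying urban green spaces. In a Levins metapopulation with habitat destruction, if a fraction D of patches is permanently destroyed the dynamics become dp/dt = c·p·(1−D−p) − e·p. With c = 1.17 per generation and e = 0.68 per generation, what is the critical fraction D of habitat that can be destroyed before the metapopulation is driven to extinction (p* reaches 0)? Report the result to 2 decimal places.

The nontrivial equilibrium is p* = (1−D) − e/c; extinction occurs when this hits zero.
So D_crit = 1 − e/c = 1 − 0.68/1.17 = 1 − 0.5812 = 0.4188.
Note this equals the original equilibrium occupancy — the Levins extinction-debt result.

0.42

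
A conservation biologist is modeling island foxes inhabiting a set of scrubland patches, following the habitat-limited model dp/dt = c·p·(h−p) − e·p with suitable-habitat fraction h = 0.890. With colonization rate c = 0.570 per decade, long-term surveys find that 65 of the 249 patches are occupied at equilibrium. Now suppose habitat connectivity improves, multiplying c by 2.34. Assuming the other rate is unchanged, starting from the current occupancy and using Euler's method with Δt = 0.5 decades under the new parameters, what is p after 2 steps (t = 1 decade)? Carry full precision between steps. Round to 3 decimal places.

0.388

Observed p* = 65/249 = 0.26104.
Balance c(h−p*) = e gives e = 0.570×(0.89 − 0.26104) = 0.35850.
Starting from p₀ = 0.26104; update p ← p + (dp/dt)·Δt with the new parameters.
  1  |  dp/dt·Δt = +0.062702  |  p_1 = 0.323747
  2  |  dp/dt·Δt = +0.064225  |  p_2 = 0.387972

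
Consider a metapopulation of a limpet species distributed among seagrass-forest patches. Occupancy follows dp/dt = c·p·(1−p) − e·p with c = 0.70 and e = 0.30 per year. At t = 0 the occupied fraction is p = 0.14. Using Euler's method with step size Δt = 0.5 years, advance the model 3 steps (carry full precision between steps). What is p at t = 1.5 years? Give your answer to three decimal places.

0.209

Update rule: p ← p + [c·p·(1−p) − e·p]·Δt with Δt = 0.5.
t = 0.5: p = 0.14000 + (+0.02114) = 0.16114
t = 1: p = 0.16114 + (+0.02314) = 0.18428
t = 1.5: p = 0.18428 + (+0.02497) = 0.20925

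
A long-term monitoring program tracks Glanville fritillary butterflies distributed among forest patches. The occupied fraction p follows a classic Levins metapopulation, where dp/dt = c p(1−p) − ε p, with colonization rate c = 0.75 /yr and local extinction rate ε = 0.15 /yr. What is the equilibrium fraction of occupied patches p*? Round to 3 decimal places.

0.800

At equilibrium, colonization balances extinction: c·p*·(1−p*) = ε·p*.
So p* = 1 − ε/c = 1 − 0.15/0.75 = 1 − 0.2000 = 0.8000.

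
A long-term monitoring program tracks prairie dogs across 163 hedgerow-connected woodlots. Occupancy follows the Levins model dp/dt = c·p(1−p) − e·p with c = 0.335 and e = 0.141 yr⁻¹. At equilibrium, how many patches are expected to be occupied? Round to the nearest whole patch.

p* = 1 − e/c = 1 − 0.141/0.335 = 0.5791.
Expected occupied patches = N × p* = 163 × 0.5791 = 94.39 ≈ 94.

94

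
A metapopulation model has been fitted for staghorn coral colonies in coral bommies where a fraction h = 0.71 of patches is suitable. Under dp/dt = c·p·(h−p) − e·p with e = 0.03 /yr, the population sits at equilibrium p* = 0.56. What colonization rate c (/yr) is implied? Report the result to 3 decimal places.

0.200

At equilibrium c(h−p*) = e, so c = e/(h−p*).
c = 0.03/(0.71 − 0.56) = 0.03/0.1500 = 0.2000.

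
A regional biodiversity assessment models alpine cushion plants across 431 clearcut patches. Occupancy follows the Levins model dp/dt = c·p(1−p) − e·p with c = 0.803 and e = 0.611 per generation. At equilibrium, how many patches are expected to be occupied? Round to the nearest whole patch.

103

p* = 1 − e/c = 1 − 0.611/0.803 = 0.2391.
Expected occupied patches = N × p* = 431 × 0.2391 = 103.05 ≈ 103.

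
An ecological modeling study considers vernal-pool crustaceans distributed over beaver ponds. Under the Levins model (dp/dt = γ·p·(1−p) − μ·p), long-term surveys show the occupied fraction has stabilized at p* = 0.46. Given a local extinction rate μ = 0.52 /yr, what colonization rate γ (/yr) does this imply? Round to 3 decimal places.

0.963

At equilibrium γ(1−p*) = μ, so γ = μ/(1−p*).
γ = 0.52/(1 − 0.46) = 0.52/0.5400 = 0.9630.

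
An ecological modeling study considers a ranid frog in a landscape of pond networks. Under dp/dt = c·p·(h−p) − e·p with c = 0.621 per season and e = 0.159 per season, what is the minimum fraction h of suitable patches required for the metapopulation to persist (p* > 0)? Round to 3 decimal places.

p* = h − e/c is positive only when h > e/c.
h_min = e/c = 0.159/0.621 = 0.2560.

0.256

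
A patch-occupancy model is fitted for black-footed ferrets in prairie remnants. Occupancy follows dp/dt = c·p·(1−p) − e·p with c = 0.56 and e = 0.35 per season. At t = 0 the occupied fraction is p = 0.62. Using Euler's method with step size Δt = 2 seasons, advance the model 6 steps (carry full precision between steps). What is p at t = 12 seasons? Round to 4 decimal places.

Update rule: p ← p + [c·p·(1−p) − e·p]·Δt with Δt = 2.
p: 0.62000 → 0.44987  (Δp = -0.17013)
p: 0.44987 → 0.41215  (Δp = -0.03772)
p: 0.41215 → 0.39500  (Δp = -0.01715)
p: 0.39500 → 0.38615  (Δp = -0.00885)
p: 0.38615 → 0.38133  (Δp = -0.00482)
p: 0.38133 → 0.37863  (Δp = -0.00270)

0.3786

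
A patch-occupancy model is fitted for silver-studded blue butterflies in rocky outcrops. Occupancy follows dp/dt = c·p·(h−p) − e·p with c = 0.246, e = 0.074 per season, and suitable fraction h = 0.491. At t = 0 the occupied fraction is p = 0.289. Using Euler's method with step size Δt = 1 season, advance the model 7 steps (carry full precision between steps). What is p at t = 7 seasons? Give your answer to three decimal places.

Update rule: p ← p + [c·p·(h−p) − e·p]·Δt with Δt = 1.
t = 1: p = 0.28900 + (-0.00703) = 0.28197
t = 2: p = 0.28197 + (-0.00637) = 0.27561
t = 3: p = 0.27561 + (-0.00579) = 0.26982
t = 4: p = 0.26982 + (-0.00529) = 0.26453
t = 5: p = 0.26453 + (-0.00484) = 0.25969
t = 6: p = 0.25969 + (-0.00444) = 0.25525
t = 7: p = 0.25525 + (-0.00409) = 0.25117

0.251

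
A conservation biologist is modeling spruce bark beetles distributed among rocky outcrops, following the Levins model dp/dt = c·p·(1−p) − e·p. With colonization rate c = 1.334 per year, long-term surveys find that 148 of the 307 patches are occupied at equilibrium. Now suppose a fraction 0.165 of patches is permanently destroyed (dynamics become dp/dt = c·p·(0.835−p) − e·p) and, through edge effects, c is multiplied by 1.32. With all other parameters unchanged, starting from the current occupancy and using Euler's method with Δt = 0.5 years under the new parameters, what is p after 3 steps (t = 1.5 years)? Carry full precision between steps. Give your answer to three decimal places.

0.451

Observed p* = 148/307 = 0.48208.
Balance c(1−p*) = e gives e = 1.334×(1 − 0.48208) = 0.69090.
Starting from p₀ = 0.48208; update p ← p + (dp/dt)·Δt with the new parameters.
p: 0.48208 → 0.46534  (Δp = -0.01674)
p: 0.46534 → 0.45604  (Δp = -0.00930)
p: 0.45604 → 0.45066  (Δp = -0.00538)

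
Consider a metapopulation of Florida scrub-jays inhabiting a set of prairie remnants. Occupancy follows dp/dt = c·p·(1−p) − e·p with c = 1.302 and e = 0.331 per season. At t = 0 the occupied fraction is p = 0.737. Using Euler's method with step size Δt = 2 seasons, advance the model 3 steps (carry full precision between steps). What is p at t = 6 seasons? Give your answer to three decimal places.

Update rule: p ← p + [c·p·(1−p) − e·p]·Δt with Δt = 2.
step 1: Δp = +0.01684, p = 0.75384
step 2: Δp = -0.01583, p = 0.73801
step 3: Δp = +0.01493, p = 0.75294

0.753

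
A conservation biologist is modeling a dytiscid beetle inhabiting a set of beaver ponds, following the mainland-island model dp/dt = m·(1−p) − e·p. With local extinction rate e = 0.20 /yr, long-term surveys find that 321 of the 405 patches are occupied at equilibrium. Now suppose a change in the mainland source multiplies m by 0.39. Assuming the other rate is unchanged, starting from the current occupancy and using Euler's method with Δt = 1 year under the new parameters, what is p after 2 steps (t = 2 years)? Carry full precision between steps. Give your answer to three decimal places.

0.647

Observed p* = 321/405 = 0.79259.
Balance m(1−p*) = e·p* gives m = e·p*/(1−p*) = 0.20×0.79259/0.20741 = 0.76429.
Starting from p₀ = 0.79259; update p ← p + (dp/dt)·Δt with the new parameters.
step 1: Δp = -0.09670, p = 0.69590
step 2: Δp = -0.04853, p = 0.64736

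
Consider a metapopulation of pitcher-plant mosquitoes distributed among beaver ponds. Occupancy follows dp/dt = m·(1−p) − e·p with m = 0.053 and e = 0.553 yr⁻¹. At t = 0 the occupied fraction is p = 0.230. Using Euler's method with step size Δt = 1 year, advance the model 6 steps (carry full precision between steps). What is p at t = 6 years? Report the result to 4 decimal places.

0.0880

Update rule: p ← p + [m·(1−p) − e·p]·Δt with Δt = 1.
  1  |  dp/dt·Δt = -0.086380  |  p_1 = 0.143620
  2  |  dp/dt·Δt = -0.034034  |  p_2 = 0.109586
  3  |  dp/dt·Δt = -0.013409  |  p_3 = 0.096177
  4  |  dp/dt·Δt = -0.005283  |  p_4 = 0.090894
  5  |  dp/dt·Δt = -0.002082  |  p_5 = 0.088812
  6  |  dp/dt·Δt = -0.000820  |  p_6 = 0.087992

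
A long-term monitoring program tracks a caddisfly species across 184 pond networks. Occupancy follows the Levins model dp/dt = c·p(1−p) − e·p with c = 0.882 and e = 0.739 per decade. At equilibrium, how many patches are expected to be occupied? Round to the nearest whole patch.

p* = 1 − e/c = 1 − 0.739/0.882 = 0.1621.
Expected occupied patches = N × p* = 184 × 0.1621 = 29.83 ≈ 30.

30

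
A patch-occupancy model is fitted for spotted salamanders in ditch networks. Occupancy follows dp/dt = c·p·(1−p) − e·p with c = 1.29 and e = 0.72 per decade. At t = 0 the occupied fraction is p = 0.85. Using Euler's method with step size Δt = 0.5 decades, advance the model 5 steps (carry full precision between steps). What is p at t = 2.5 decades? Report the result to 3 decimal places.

Update rule: p ← p + [c·p·(1−p) − e·p]·Δt with Δt = 0.5.
step 1: Δp = -0.22376, p = 0.62624
step 2: Δp = -0.07447, p = 0.55176
step 3: Δp = -0.03911, p = 0.51265
step 4: Δp = -0.02341, p = 0.48924
step 5: Δp = -0.01495, p = 0.47429

0.474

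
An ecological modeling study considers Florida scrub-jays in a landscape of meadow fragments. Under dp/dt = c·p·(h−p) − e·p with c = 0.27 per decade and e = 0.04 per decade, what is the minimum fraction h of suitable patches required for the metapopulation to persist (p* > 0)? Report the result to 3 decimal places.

p* = h − e/c is positive only when h > e/c.
h_min = e/c = 0.04/0.27 = 0.1481.

0.148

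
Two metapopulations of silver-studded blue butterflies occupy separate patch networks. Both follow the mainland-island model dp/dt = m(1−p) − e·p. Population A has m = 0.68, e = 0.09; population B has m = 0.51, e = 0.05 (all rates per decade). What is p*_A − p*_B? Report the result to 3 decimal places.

A: p*_A = m/(m+e) = 0.68/0.7700 = 0.8831.
B: p*_B = 0.51/0.5600 = 0.9107.
p*_A − p*_B = 0.8831 − 0.9107 = -0.0276.

-0.028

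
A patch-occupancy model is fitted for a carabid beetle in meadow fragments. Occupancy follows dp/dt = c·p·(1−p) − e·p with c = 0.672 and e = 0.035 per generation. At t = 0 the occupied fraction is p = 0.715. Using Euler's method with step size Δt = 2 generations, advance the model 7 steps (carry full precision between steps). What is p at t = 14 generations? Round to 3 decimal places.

0.948

Update rule: p ← p + [c·p·(1−p) − e·p]·Δt with Δt = 2.
step 1: Δp = +0.22382, p = 0.93882
step 2: Δp = +0.01147, p = 0.95030
step 3: Δp = -0.00304, p = 0.94726
step 4: Δp = +0.00084, p = 0.94810
step 5: Δp = -0.00023, p = 0.94787
step 6: Δp = +0.00006, p = 0.94793
step 7: Δp = -0.00002, p = 0.94791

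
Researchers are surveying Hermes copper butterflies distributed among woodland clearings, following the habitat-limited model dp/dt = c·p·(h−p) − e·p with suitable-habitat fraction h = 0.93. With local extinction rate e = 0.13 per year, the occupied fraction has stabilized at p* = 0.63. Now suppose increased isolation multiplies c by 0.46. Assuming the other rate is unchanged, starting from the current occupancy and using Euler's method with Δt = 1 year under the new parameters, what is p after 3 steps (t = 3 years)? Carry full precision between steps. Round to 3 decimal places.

0.520

Balance c(h−p*) = e gives c = e/(0.93 − 0.63000) = 0.13/0.30000 = 0.43333.
Starting from p₀ = 0.63000; update p ← p + (dp/dt)·Δt with the new parameters.
step 1: Δp = -0.04423, p = 0.58577
step 2: Δp = -0.03596, p = 0.54982
step 3: Δp = -0.02981, p = 0.52001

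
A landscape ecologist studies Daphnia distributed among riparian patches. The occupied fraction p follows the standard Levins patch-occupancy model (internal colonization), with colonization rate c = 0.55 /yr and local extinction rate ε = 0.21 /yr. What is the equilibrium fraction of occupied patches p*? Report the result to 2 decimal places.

At equilibrium, colonization balances extinction: c·p*·(1−p*) = ε·p*.
So p* = 1 − ε/c = 1 − 0.21/0.55 = 1 − 0.3818 = 0.6182.

0.62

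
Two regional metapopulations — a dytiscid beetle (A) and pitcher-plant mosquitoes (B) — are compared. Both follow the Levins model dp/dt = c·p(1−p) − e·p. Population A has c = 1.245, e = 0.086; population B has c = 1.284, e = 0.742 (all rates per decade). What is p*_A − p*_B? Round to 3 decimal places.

A: p*_A = 1 − 0.086/1.245 = 0.9309.
B: p*_B = 1 − 0.742/1.284 = 0.4221.
p*_A − p*_B = 0.9309 − 0.4221 = 0.5088.

0.509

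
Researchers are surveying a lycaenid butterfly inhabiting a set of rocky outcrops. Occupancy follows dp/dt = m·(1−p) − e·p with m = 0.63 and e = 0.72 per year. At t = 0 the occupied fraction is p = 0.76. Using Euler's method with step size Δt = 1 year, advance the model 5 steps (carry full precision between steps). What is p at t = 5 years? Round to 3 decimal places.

0.465

Update rule: p ← p + [m·(1−p) − e·p]·Δt with Δt = 1.
  1  |  dp/dt·Δt = -0.396000  |  p_1 = 0.364000
  2  |  dp/dt·Δt = +0.138600  |  p_2 = 0.502600
  3  |  dp/dt·Δt = -0.048510  |  p_3 = 0.454090
  4  |  dp/dt·Δt = +0.016979  |  p_4 = 0.471069
  5  |  dp/dt·Δt = -0.005942  |  p_5 = 0.465126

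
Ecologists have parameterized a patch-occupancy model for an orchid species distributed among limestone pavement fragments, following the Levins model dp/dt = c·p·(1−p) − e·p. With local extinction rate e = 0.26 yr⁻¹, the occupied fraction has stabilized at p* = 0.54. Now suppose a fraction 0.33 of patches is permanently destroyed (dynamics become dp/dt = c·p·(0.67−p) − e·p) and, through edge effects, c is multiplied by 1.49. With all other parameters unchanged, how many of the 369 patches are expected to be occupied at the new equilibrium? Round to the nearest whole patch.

Balance c(1−p*) = e gives c = e/(1 − 0.54000) = 0.26/0.46000 = 0.56522.
New p* = 0.67 − e/c = 0.67 − 0.26000/0.84218 = 0.36128.
Expected occupied = 369 × 0.36128 = 133.31 ≈ 133.

133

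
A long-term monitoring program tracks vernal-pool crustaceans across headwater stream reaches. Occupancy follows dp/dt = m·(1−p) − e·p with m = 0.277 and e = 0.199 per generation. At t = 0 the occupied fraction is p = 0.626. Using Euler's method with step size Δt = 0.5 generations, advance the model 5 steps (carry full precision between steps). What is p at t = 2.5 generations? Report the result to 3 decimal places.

0.593

Update rule: p ← p + [m·(1−p) − e·p]·Δt with Δt = 0.5.
t = 0.5: p = 0.62600 + (-0.01049) = 0.61551
t = 1: p = 0.61551 + (-0.00799) = 0.60752
t = 1.5: p = 0.60752 + (-0.00609) = 0.60143
t = 2: p = 0.60143 + (-0.00464) = 0.59679
t = 2.5: p = 0.59679 + (-0.00354) = 0.59325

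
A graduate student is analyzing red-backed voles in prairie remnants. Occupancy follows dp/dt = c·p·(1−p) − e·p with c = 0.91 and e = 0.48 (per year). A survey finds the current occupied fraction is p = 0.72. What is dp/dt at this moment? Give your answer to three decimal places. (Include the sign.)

-0.162

Colonization term: c·p·(1−p) = 0.91×0.72×0.2800 = 0.18346.
Extinction term: e·p = 0.34560.
dp/dt = 0.18346 − 0.34560 = -0.16214.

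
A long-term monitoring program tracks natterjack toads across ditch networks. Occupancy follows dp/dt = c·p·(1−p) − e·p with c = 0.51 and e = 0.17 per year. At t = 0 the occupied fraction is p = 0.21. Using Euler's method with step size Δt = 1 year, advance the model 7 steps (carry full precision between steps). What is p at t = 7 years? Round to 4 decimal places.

0.5618

Update rule: p ← p + [c·p·(1−p) − e·p]·Δt with Δt = 1.
  1  |  dp/dt·Δt = +0.048909  |  p_1 = 0.258909
  2  |  dp/dt·Δt = +0.053842  |  p_2 = 0.312751
  3  |  dp/dt·Δt = +0.056451  |  p_3 = 0.369201
  4  |  dp/dt·Δt = +0.056011  |  p_4 = 0.425212
  5  |  dp/dt·Δt = +0.052361  |  p_5 = 0.477573
  6  |  dp/dt·Δt = +0.046056  |  p_6 = 0.523629
  7  |  dp/dt·Δt = +0.038198  |  p_7 = 0.561828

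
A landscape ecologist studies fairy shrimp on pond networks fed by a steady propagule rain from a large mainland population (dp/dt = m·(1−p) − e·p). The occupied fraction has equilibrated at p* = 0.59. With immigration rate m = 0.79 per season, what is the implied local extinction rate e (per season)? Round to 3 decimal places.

0.549

At equilibrium m(1−p*) = e·p*, so e = m(1−p*)/p*.
e = 0.79 × 0.4100 / 0.59 = 0.5490.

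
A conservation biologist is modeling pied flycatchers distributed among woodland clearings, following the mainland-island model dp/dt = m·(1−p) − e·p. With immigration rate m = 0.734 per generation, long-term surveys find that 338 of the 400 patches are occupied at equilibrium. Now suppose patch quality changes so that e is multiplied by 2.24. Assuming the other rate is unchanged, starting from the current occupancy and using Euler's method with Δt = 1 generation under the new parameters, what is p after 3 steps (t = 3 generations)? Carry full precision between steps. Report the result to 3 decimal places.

0.709

Observed p* = 338/400 = 0.84500.
Balance m(1−p*) = e·p* gives e = m(1−p*)/p* = 0.734×0.15500/0.84500 = 0.13464.
Starting from p₀ = 0.84500; update p ← p + (dp/dt)·Δt with the new parameters.
  1  |  dp/dt·Δt = -0.141075  |  p_1 = 0.703925
  2  |  dp/dt·Δt = +0.005021  |  p_2 = 0.708946
  3  |  dp/dt·Δt = -0.000179  |  p_3 = 0.708768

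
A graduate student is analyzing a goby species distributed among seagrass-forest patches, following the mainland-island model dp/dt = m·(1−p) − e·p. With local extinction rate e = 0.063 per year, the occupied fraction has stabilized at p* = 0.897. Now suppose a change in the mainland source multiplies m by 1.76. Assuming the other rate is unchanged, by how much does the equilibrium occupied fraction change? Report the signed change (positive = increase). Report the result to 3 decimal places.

Balance m(1−p*) = e·p* gives m = e·p*/(1−p*) = 0.063×0.89700/0.10300 = 0.54865.
New p* = m/(m+e) = 0.96562/(0.96562+0.06300) = 0.93875.
Δp* = 0.93875 − 0.89700 = +0.04175.

0.042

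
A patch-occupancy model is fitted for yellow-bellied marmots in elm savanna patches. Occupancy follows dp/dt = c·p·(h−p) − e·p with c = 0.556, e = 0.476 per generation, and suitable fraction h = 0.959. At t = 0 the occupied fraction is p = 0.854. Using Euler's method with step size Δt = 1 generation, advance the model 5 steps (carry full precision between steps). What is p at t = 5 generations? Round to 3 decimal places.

0.257

Update rule: p ← p + [c·p·(h−p) − e·p]·Δt with Δt = 1.
  1  |  dp/dt·Δt = -0.356647  |  p_1 = 0.497353
  2  |  dp/dt·Δt = -0.109081  |  p_2 = 0.388271
  3  |  dp/dt·Δt = -0.061609  |  p_3 = 0.326662
  4  |  dp/dt·Δt = -0.040643  |  p_4 = 0.286019
  5  |  dp/dt·Δt = -0.029123  |  p_5 = 0.256896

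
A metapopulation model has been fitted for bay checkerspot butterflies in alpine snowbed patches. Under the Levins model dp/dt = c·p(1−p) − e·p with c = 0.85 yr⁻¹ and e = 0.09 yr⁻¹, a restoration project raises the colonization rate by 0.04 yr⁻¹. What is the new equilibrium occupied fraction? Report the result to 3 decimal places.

Before: p* = 1 − 0.09/0.85 = 0.8941.
After the change, c = 0.89, e = 0.09, so p* = 1 − 0.09/0.89 = 0.8989.

0.899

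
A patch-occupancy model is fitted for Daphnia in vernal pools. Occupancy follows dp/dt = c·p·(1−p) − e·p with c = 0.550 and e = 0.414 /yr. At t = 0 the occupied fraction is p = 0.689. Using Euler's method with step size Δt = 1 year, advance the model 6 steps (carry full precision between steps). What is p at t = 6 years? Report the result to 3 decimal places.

Update rule: p ← p + [c·p·(1−p) − e·p]·Δt with Δt = 1.
  1  |  dp/dt·Δt = -0.167393  |  p_1 = 0.521607
  2  |  dp/dt·Δt = -0.078702  |  p_2 = 0.442905
  3  |  dp/dt·Δt = -0.047656  |  p_3 = 0.395250
  4  |  dp/dt·Δt = -0.032168  |  p_4 = 0.363081
  5  |  dp/dt·Δt = -0.023126  |  p_5 = 0.339955
  6  |  dp/dt·Δt = -0.017329  |  p_6 = 0.322626

0.323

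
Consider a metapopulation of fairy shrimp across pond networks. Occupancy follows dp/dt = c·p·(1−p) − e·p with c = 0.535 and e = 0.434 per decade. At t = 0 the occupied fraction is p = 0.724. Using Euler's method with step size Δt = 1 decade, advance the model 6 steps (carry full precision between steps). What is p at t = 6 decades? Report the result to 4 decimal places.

0.2893

Update rule: p ← p + [c·p·(1−p) − e·p]·Δt with Δt = 1.
t = 1: p = 0.72400 + (-0.20731) = 0.51669
t = 2: p = 0.51669 + (-0.09064) = 0.42605
t = 3: p = 0.42605 + (-0.05408) = 0.37197
t = 4: p = 0.37197 + (-0.03645) = 0.33551
t = 5: p = 0.33551 + (-0.02634) = 0.30918
t = 6: p = 0.30918 + (-0.01991) = 0.28926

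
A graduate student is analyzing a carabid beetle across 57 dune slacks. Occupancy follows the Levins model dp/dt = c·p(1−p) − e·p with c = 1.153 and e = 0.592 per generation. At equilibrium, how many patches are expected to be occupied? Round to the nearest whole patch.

28

p* = 1 − e/c = 1 − 0.592/1.153 = 0.4866.
Expected occupied patches = N × p* = 57 × 0.4866 = 27.73 ≈ 28.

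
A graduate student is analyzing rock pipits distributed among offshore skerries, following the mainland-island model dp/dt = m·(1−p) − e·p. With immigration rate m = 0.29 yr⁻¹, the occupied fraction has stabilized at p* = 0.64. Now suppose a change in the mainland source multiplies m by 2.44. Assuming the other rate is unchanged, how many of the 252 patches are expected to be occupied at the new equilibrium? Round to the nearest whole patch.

Balance m(1−p*) = e·p* gives e = m(1−p*)/p* = 0.29×0.36000/0.64000 = 0.16312.
New p* = m/(m+e) = 0.70760/(0.70760+0.16312) = 0.81266.
Expected occupied = 252 × 0.81266 = 204.79 ≈ 205.

205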